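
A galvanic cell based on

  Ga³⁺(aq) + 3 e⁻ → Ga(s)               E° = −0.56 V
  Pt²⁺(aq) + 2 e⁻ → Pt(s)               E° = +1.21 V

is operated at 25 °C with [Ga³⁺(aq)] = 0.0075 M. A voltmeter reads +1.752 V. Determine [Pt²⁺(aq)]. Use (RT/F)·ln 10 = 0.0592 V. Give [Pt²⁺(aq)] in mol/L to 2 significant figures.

With Pt²⁺/Pt at the cathode and Ga³⁺/Ga at the anode, E°cell = +1.21 − (−0.56) = +1.77 V (n = 6).
Rearranging E = E° − (0.0592/n)·log Q gives log Q = 6(+1.77 − (+1.752))/0.0592 = 1.824.
Balancing electrons gives 3 Pt²⁺(aq) + 2 Ga(s) → 3 Pt(s) + 2 Ga³⁺(aq); thus Q = [Ga³⁺(aq)]^2 / [Pt²⁺(aq)]^3.
Solving for the unknown gives log [Pt²⁺(aq)] = −2.025, so [Pt²⁺(aq)] ≈ 0.0094 M.

0.0094 M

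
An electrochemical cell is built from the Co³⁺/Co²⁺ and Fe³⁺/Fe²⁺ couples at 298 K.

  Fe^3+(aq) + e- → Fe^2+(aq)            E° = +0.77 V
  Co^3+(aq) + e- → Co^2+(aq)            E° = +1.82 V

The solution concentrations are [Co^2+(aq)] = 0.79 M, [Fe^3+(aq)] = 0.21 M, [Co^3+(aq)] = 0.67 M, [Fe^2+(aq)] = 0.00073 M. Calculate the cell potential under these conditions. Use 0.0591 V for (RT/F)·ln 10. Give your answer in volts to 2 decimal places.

Co³⁺/Co²⁺ is reduced (cathode, E° = +1.82 V) and Fe³⁺/Fe²⁺ is oxidized (anode).
E°cell = E°cat − E°an = +1.82 − (+0.77) = +1.05 V; n = 1.
For the overall reaction Co^3+(aq) + Fe^2+(aq) → Co^2+(aq) + Fe^3+(aq), Q = ([Co^2+(aq)]·[Fe^3+(aq)]) / ([Co^3+(aq)]·[Fe^2+(aq)]) = 339, giving log Q = 2.530.
E = E° − (0.0591/n)·log Q = +1.05 − (0.0591/1)(2.530) = +0.90 V.

+0.90 V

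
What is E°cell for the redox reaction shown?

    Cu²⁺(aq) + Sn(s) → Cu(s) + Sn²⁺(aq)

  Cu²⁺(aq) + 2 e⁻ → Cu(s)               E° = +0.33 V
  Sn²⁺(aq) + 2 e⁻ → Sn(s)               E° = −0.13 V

+0.46 V

In the reaction as written, Cu²⁺(aq) is reduced (cathode) and Sn²⁺(aq) is produced by oxidation at the anode.
E°cell = E°(cathode) − E°(anode) = +0.33 − (−0.13) = +0.46 V.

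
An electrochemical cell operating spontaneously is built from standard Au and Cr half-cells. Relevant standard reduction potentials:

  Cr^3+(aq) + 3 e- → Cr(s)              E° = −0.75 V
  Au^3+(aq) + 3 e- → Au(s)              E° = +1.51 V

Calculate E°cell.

Of the two couples in this cell, the one with the more positive reduction potential is reduced at the cathode: here that is Au³⁺/Au (+1.51 V); Cr³⁺/Cr (−0.75 V) is the anode.
E°cell = E°(cathode) − E°(anode) = +1.51 − (−0.75) = +2.26 V.

+2.26 V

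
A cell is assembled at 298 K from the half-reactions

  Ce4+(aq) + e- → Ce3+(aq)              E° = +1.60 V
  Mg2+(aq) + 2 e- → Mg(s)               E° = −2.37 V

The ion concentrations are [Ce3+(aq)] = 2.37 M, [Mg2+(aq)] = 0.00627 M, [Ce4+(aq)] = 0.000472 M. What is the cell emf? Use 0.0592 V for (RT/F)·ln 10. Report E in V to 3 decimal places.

Ce⁴⁺/Ce³⁺ is reduced (cathode, E° = +1.60 V) and Mg²⁺/Mg is oxidized (anode).
E°cell = E°cat − E°an = +1.60 − (−2.37) = +3.97 V; n = 2.
The balanced reaction is 2 Ce4+(aq) + Mg(s) → 2 Ce3+(aq) + Mg2+(aq), so Q = ([Ce3+(aq)]^2·[Mg2+(aq)]) / [Ce4+(aq)]^2 = 1.58×10^5 and log Q = 5.199.
E = E° − (0.0592/n)·log Q = +3.97 − (0.0592/2)(5.199) = +3.816 V.

+3.816 V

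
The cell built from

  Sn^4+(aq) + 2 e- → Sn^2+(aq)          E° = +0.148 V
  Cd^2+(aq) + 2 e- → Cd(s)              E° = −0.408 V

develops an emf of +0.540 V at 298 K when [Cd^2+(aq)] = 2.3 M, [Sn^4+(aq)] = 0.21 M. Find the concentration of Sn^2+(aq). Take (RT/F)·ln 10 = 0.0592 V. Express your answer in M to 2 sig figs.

0.32 M

With Sn⁴⁺/Sn²⁺ at the cathode and Cd²⁺/Cd at the anode, E°cell = +0.148 − (−0.408) = +0.556 V (n = 2).
Since E = E° − (0.0592/n)·log Q, log Q = n(E° − E)/0.0592 = 0.541.
The balanced reaction is Sn^4+(aq) + Cd(s) → Sn^2+(aq) + Cd^2+(aq), so Q = ([Sn^2+(aq)]·[Cd^2+(aq)]) / [Sn^4+(aq)].
Substituting the known concentrations and solving, log [Sn^2+(aq)] = −0.499 and [Sn^2+(aq)] = 0.32 M.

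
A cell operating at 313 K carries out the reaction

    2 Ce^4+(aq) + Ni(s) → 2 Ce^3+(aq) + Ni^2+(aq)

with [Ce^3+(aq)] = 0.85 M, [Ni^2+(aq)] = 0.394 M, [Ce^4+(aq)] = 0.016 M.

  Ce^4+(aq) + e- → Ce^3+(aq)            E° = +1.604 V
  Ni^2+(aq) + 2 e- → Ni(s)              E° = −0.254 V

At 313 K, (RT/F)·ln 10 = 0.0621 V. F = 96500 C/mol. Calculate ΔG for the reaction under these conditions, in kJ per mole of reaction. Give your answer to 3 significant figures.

−340 kJ/mol

The standard cell potential is +1.604 − (−0.254) = +1.858 V, with n = 2 electrons in the balanced equation.
The reaction quotient is ([Ce^3+(aq)]^2·[Ni^2+(aq)]) / [Ce^4+(aq)]^2 = 1.11×10^3; by Nernst, E = +1.858 − (0.0621/2)(3.046) = +1.7634 V.
Then ΔG = −nFE = −2 × 96500 × +1.7634 J/mol = −340 kJ/mol.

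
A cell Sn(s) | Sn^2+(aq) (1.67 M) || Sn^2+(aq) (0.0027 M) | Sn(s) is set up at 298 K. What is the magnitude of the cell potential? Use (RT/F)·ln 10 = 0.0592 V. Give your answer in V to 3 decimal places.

For a concentration cell E°cell = 0, since both electrodes use the same couple.
The compartment with the higher Sn^2+(aq) concentration (1.67 M) acts as the cathode; ions are reduced there and produced at the dilute (0.0027 M) anode.
With n = 2, Ecell = −(0.0592/2)·log([dilute]/[conc]) = −(0.0592/2)·log(0.0027/1.67) = +0.083 V.

0.083 V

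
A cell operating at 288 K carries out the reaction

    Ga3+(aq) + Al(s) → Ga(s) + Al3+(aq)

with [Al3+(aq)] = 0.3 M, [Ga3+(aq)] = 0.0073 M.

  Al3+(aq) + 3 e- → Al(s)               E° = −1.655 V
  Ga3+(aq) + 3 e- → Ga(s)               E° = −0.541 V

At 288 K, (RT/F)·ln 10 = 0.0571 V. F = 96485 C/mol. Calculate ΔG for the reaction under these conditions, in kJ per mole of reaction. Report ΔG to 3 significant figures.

−314 kJ/mol

E°cell = −0.541 − (−1.655) = +1.114 V; the balanced reaction transfers n = 3 electrons.
Here Q = [Al3+(aq)] / [Ga3+(aq)] = 41.1 (log Q = 1.614), giving E = +1.114 − (0.0571/3)·(1.614) = +1.0833 V.
Finally ΔG = −nFE = −(3)(96485 C/mol)(+1.0833 V) = −314 kJ/mol.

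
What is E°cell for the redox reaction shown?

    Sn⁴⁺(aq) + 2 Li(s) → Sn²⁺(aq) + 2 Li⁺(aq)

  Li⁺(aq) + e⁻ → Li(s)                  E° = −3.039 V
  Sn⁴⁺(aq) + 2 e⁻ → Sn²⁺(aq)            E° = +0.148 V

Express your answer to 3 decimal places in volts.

In the reaction as written, Sn⁴⁺(aq) is reduced (cathode) and Li⁺(aq) is produced by oxidation at the anode.
E°cell = E°(cathode) − E°(anode) = +0.148 − (−3.039) = +3.187 V.
The positive value indicates the reaction is spontaneous as written.

+3.187 V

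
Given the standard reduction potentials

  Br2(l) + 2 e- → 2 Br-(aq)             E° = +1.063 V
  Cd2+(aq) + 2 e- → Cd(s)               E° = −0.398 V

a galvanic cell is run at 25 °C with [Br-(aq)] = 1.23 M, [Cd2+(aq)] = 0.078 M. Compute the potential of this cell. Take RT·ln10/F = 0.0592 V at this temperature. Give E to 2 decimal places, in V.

+1.49 V

Since E°(Br₂/Br⁻) > E°(Cd²⁺/Cd), Br₂/Br⁻ serves as the cathode.
The standard potential is +1.063 − (−0.398) = +1.461 V and the balanced reaction transfers n = 2 electrons.
The balanced reaction is Br2(l) + Cd(s) → 2 Br-(aq) + Cd2+(aq), so Q = [Br-(aq)]^2·[Cd2+(aq)] = 0.118 and log Q = −0.928.
Applying E = E° − (RT ln10/nF)·log Q gives +1.461 − (0.0592/2)(−0.928) = +1.49 V.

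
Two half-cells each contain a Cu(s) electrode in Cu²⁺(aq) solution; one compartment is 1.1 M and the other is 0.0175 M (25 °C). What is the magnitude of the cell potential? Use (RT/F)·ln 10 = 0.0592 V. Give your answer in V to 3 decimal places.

0.053 V

For a concentration cell E°cell = 0, since both electrodes use the same couple.
The compartment with the higher Cu²⁺(aq) concentration (1.1 M) acts as the cathode; ions are reduced there and produced at the dilute (0.0175 M) anode.
With n = 2, Ecell = −(0.0592/2)·log([dilute]/[conc]) = −(0.0592/2)·log(0.0175/1.1) = +0.053 V.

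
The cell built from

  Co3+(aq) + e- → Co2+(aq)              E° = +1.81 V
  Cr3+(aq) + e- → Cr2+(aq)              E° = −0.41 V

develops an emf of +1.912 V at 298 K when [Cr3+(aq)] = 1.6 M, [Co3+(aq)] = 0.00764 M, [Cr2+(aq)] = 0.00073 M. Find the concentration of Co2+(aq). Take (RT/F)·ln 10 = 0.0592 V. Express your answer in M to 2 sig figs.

0.56 M

With Co³⁺/Co²⁺ at the cathode and Cr³⁺/Cr²⁺ at the anode, E°cell = +1.81 − (−0.41) = +2.22 V (n = 1).
From the Nernst equation, log Q = n(E° − E)/0.0592 = 1·(+2.22 − (+1.912))/0.0592 = 5.203.
The balanced reaction is Co3+(aq) + Cr2+(aq) → Co2+(aq) + Cr3+(aq), so Q = ([Co2+(aq)]·[Cr3+(aq)]) / ([Co3+(aq)]·[Cr2+(aq)]).
Solving for the unknown gives log [Co2+(aq)] = −0.255, so [Co2+(aq)] ≈ 0.56 M.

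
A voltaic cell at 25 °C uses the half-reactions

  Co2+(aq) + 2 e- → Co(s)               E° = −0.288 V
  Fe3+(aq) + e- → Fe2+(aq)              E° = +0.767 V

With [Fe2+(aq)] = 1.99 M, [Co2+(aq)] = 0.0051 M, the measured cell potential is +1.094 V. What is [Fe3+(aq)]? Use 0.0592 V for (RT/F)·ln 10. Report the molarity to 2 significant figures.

With Fe³⁺/Fe²⁺ at the cathode and Co²⁺/Co at the anode, E°cell = +0.767 − (−0.288) = +1.055 V (n = 2).
Since E = E° − (0.0592/n)·log Q, log Q = n(E° − E)/0.0592 = −1.318.
The balanced reaction is 2 Fe3+(aq) + Co(s) → 2 Fe2+(aq) + Co2+(aq), so Q = ([Fe2+(aq)]^2·[Co2+(aq)]) / [Fe3+(aq)]^2.
Substituting the known concentrations and solving, log [Fe3+(aq)] = −0.188 and [Fe3+(aq)] = 0.65 M.

0.65 M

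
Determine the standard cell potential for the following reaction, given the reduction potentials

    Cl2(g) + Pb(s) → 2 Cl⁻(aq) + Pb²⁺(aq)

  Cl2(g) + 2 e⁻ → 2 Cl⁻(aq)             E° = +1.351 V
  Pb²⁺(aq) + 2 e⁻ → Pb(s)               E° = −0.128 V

In the reaction as written, Cl2(g) is reduced (cathode) and Pb²⁺(aq) is produced by oxidation at the anode.
E°cell = E°(cathode) − E°(anode) = +1.351 − (−0.128) = +1.479 V.
The positive value indicates the reaction is spontaneous as written.

+1.479 V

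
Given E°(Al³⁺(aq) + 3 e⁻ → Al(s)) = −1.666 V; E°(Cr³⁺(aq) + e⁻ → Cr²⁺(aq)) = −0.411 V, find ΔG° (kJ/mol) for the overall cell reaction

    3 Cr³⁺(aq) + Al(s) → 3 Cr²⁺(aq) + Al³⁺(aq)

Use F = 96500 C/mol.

In the reaction as written Cr³⁺(aq) is reduced, so the Cr³⁺/Cr²⁺ couple is the cathode and Al³⁺/Al is the anode.
E°cell = −0.411 − (−1.666) = +1.255 V; balancing electrons gives n = 3.
ΔG° = −nFE°cell = −(3)(96500)(+1.255) J/mol = −363 kJ/mol.

−363 kJ/mol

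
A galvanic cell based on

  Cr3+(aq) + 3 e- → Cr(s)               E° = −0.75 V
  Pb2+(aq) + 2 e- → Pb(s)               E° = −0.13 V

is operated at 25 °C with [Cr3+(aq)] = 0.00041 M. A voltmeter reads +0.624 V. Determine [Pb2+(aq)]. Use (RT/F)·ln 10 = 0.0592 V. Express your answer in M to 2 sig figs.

0.0075 M

Pb²⁺/Pb is the cathode (higher E°); E°cell = −0.13 − (−0.75) = +0.62 V with n = 6.
Rearranging E = E° − (0.0592/n)·log Q gives log Q = 6(+0.62 − (+0.624))/0.0592 = −0.405.
For 3 Pb2+(aq) + 2 Cr(s) → 3 Pb(s) + 2 Cr3+(aq), the reaction quotient is Q = [Cr3+(aq)]^2 / [Pb2+(aq)]^3.
Isolating [Pb2+(aq)] in Q = 10^{−0.405} yields log [Pb2+(aq)] = −2.123, i.e. 0.0075 M.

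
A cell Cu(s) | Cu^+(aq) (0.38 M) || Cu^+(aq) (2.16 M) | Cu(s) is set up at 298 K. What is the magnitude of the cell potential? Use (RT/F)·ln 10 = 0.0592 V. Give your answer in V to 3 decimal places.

0.045 V

For a concentration cell E°cell = 0, since both electrodes use the same couple.
The compartment with the higher Cu^+(aq) concentration (2.16 M) acts as the cathode; ions are reduced there and produced at the dilute (0.38 M) anode.
With n = 1, Ecell = −(0.0592/1)·log([dilute]/[conc]) = −(0.0592/1)·log(0.38/2.16) = +0.045 V.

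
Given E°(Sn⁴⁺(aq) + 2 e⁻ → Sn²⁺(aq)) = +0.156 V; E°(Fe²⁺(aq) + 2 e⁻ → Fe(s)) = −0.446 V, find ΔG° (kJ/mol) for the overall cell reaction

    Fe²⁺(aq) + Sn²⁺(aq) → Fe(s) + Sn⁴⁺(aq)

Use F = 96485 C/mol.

In the reaction as written Fe²⁺(aq) is reduced, so the Fe²⁺/Fe couple is the cathode and Sn⁴⁺/Sn²⁺ is the anode.
E°cell = −0.446 − (+0.156) = −0.602 V; balancing electrons gives n = 2.
ΔG° = −nFE°cell = −(2)(96485)(−0.602) J/mol = +116 kJ/mol.

+116 kJ/mol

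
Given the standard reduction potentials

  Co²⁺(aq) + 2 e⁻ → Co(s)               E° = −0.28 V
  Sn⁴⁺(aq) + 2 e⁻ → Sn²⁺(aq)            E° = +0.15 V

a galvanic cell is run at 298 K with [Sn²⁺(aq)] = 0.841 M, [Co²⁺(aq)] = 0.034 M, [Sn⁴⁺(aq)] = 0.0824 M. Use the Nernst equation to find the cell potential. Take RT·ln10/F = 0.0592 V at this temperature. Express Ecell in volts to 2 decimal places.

+0.44 V

Since E°(Sn⁴⁺/Sn²⁺) > E°(Co²⁺/Co), Sn⁴⁺/Sn²⁺ serves as the cathode.
The standard potential is +0.15 − (−0.28) = +0.43 V and the balanced reaction transfers n = 2 electrons.
The balanced reaction is Sn⁴⁺(aq) + Co(s) → Sn²⁺(aq) + Co²⁺(aq), so Q = ([Sn²⁺(aq)]·[Co²⁺(aq)]) / [Sn⁴⁺(aq)] = 0.347 and log Q = −0.460.
By the Nernst equation, E = +0.43 − (0.0592/2)·(−0.460) = +0.44 V.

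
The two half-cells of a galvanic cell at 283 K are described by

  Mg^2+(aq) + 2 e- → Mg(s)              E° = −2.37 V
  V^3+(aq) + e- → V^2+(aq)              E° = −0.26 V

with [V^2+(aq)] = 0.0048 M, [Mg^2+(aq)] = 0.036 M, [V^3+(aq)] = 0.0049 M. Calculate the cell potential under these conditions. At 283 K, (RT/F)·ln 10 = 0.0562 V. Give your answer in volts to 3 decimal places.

+2.151 V

Since E°(V³⁺/V²⁺) > E°(Mg²⁺/Mg), V³⁺/V²⁺ serves as the cathode.
E°cell = E°cat − E°an = −0.26 − (−2.37) = +2.11 V; n = 2.
For the overall reaction 2 V^3+(aq) + Mg(s) → 2 V^2+(aq) + Mg^2+(aq), Q = ([V^2+(aq)]^2·[Mg^2+(aq)]) / [V^3+(aq)]^2 = 0.0345, giving log Q = −1.462.
E = E° − (0.0562/n)·log Q = +2.11 − (0.0562/2)(−1.462) = +2.151 V.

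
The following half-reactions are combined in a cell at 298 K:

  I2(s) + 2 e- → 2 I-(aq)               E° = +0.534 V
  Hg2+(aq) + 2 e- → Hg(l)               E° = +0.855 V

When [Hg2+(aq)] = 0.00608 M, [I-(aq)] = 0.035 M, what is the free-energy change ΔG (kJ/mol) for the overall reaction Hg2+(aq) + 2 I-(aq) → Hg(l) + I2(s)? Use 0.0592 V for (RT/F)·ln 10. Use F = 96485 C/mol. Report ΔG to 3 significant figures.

−32.7 kJ/mol

The standard cell potential is +0.855 − (+0.534) = +0.321 V, with n = 2 electrons in the balanced equation.
Q = 1 / ([Hg2+(aq)]·[I-(aq)]^2) = 1.34×10^5, so log Q = 5.128 and E = +0.321 − (0.0592/2)(5.128) = +0.1692 V.
Finally ΔG = −nFE = −(2)(96485 C/mol)(+0.1692 V) = −32.7 kJ/mol.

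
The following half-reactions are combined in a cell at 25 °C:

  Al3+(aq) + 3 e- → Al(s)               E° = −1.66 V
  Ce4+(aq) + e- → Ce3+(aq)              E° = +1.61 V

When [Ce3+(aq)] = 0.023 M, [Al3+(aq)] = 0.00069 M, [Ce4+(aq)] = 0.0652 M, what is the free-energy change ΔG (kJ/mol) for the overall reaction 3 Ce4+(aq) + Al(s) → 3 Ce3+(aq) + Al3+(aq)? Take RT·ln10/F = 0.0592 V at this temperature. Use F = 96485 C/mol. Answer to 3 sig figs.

The standard cell potential is +1.61 − (−1.66) = +3.27 V, with n = 3 electrons in the balanced equation.
Here Q = ([Ce3+(aq)]^3·[Al3+(aq)]) / [Ce4+(aq)]^3 = 3.03×10^−5 (log Q = −4.519), giving E = +3.27 − (0.0592/3)·(−4.519) = +3.3592 V.
Then ΔG = −nFE = −3 × 96485 × +3.3592 J/mol = −972 kJ/mol.

−972 kJ/mol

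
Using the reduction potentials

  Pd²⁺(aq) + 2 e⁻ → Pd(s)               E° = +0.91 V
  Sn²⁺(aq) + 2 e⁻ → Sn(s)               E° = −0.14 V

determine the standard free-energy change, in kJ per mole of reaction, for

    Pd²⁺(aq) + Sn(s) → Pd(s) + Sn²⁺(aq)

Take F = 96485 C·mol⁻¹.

−203 kJ/mol

In the reaction as written Pd²⁺(aq) is reduced, so the Pd²⁺/Pd couple is the cathode and Sn²⁺/Sn is the anode.
E°cell = +0.91 − (−0.14) = +1.05 V; balancing electrons gives n = 2.
ΔG° = −nFE°cell = −(2)(96485)(+1.05) J/mol = −203 kJ/mol.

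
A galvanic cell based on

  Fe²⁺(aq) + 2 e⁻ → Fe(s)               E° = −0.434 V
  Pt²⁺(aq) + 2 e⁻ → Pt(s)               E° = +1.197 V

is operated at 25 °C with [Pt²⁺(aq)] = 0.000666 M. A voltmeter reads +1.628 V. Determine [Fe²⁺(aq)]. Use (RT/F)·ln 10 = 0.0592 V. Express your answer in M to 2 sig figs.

Pt²⁺/Pt is the cathode (higher E°); E°cell = +1.197 − (−0.434) = +1.631 V with n = 2.
Since E = E° − (0.0592/n)·log Q, log Q = n(E° − E)/0.0592 = 0.101.
The balanced reaction is Pt²⁺(aq) + Fe(s) → Pt(s) + Fe²⁺(aq), so Q = [Fe²⁺(aq)] / [Pt²⁺(aq)].
Solving for the unknown gives log [Fe²⁺(aq)] = −3.076, so [Fe²⁺(aq)] ≈ 0.00084 M.

0.00084 M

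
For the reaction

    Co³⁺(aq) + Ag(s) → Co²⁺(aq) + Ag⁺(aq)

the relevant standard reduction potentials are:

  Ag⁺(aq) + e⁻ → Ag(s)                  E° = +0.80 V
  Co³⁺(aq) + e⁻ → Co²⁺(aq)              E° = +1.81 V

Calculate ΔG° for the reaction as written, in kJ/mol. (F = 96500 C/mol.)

In the reaction as written Co³⁺(aq) is reduced, so the Co³⁺/Co²⁺ couple is the cathode and Ag⁺/Ag is the anode.
E°cell = +1.81 − (+0.80) = +1.01 V; balancing electrons gives n = 1.
ΔG° = −nFE°cell = −(1)(96500)(+1.01) J/mol = −97.5 kJ/mol.

−97.5 kJ/mol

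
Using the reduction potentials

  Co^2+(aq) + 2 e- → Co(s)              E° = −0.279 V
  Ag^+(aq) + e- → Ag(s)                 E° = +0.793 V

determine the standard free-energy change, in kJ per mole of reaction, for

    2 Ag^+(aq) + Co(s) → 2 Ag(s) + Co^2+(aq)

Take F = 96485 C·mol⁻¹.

−207 kJ/mol

In the reaction as written Ag^+(aq) is reduced, so the Ag⁺/Ag couple is the cathode and Co²⁺/Co is the anode.
E°cell = +0.793 − (−0.279) = +1.072 V; balancing electrons gives n = 2.
ΔG° = −nFE°cell = −(2)(96485)(+1.072) J/mol = −207 kJ/mol.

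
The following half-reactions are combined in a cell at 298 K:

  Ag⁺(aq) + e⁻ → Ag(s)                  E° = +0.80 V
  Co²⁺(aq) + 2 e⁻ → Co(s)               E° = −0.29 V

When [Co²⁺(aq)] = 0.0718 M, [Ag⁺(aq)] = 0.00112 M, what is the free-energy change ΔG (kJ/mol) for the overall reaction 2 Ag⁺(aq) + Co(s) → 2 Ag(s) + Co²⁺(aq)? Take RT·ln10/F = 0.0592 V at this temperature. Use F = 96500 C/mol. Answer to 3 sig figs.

−183 kJ/mol

E°cell = +0.80 − (−0.29) = +1.09 V; the balanced reaction transfers n = 2 electrons.
Here Q = [Co²⁺(aq)] / [Ag⁺(aq)]^2 = 5.72×10^4 (log Q = 4.758), giving E = +1.09 − (0.0592/2)·(4.758) = +0.9492 V.
Finally ΔG = −nFE = −(2)(96500 C/mol)(+0.9492 V) = −183 kJ/mol.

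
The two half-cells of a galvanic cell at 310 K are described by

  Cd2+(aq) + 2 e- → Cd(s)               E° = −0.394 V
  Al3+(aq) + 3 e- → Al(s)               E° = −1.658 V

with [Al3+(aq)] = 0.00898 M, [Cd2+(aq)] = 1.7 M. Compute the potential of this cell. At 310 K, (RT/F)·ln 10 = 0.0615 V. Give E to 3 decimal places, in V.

+1.313 V

Cd²⁺/Cd is reduced (cathode, E° = −0.394 V) and Al³⁺/Al is oxidized (anode).
The standard potential is −0.394 − (−1.658) = +1.264 V and the balanced reaction transfers n = 6 electrons.
The balanced reaction is 3 Cd2+(aq) + 2 Al(s) → 3 Cd(s) + 2 Al3+(aq), so Q = [Al3+(aq)]^2 / [Cd2+(aq)]^3 = 1.64×10^−5 and log Q = −4.785.
E = E° − (0.0615/n)·log Q = +1.264 − (0.0615/6)(−4.785) = +1.313 V.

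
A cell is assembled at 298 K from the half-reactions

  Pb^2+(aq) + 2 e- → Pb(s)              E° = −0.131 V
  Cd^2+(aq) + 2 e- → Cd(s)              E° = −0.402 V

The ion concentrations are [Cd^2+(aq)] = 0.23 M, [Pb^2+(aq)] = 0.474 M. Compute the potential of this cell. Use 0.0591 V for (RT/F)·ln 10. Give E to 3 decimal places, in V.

+0.280 V

Since E°(Pb²⁺/Pb) > E°(Cd²⁺/Cd), Pb²⁺/Pb serves as the cathode.
E°cell = −0.131 − (−0.402) = +0.271 V, with n = 2 electrons transferred.
For the overall reaction Pb^2+(aq) + Cd(s) → Pb(s) + Cd^2+(aq), Q = [Cd^2+(aq)] / [Pb^2+(aq)] = 0.485, giving log Q = −0.314.
By the Nernst equation, E = +0.271 − (0.0591/2)·(−0.314) = +0.280 V.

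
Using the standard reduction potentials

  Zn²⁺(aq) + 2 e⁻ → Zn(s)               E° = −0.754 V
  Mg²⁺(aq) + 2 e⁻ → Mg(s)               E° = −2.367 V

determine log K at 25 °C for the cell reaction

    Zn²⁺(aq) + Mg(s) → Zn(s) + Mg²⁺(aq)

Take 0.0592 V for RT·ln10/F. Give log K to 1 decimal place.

log K = 54.5

The Zn²⁺/Zn couple is reduced (cathode); E°cell = −0.754 − (−2.367) = +1.613 V with n = 2.
At equilibrium E = 0, so log K = nE°cell / 0.0592 = (2)(+1.613) / 0.0592 = 54.5.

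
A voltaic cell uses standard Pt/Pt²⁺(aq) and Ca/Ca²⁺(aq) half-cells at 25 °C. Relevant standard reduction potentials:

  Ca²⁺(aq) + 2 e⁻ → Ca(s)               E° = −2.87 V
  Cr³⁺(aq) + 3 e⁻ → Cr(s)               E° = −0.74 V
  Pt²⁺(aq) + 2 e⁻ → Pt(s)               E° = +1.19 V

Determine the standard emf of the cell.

+4.06 V

The Pt²⁺/Pt couple has the higher E°, so Pt ion is reduced (cathode) and Ca is oxidized (anode).
E°cell = E°(cathode) − E°(anode) = +1.19 − (−2.87) = +4.06 V.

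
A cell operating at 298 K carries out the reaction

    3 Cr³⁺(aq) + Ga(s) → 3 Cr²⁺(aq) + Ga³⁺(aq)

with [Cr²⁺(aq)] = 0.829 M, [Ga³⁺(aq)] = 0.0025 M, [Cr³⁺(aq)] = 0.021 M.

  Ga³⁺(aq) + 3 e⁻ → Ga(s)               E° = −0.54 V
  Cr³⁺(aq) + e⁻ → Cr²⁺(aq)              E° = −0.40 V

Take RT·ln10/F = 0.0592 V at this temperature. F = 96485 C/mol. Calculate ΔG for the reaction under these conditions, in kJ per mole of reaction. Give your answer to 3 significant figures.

−28.0 kJ/mol

With Cr³⁺/Cr²⁺ reduced at the cathode, E°cell = −0.40 − (−0.54) = +0.14 V and n = 3.
The reaction quotient is ([Cr²⁺(aq)]^3·[Ga³⁺(aq)]) / [Cr³⁺(aq)]^3 = 154; by Nernst, E = +0.14 − (0.0592/3)(2.187) = +0.0968 V.
ΔG = −nFE = −(3)(96485)(+0.0968) J/mol = −28.0 kJ/mol.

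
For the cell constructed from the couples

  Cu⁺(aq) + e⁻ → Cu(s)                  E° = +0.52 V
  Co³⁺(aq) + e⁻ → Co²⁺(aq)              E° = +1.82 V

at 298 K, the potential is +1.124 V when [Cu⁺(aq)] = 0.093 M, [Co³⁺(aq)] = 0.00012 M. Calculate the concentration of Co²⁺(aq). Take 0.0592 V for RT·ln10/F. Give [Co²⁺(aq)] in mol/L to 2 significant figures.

1.2 M

Co³⁺/Co²⁺ is the cathode (higher E°); E°cell = +1.82 − (+0.52) = +1.30 V with n = 1.
From the Nernst equation, log Q = n(E° − E)/0.0592 = 1·(+1.30 − (+1.124))/0.0592 = 2.973.
Balancing electrons gives Co³⁺(aq) + Cu(s) → Co²⁺(aq) + Cu⁺(aq); thus Q = ([Co²⁺(aq)]·[Cu⁺(aq)]) / [Co³⁺(aq)].
Isolating [Co²⁺(aq)] in Q = 10^{2.973} yields log [Co²⁺(aq)] = 0.084, i.e. 1.2 M.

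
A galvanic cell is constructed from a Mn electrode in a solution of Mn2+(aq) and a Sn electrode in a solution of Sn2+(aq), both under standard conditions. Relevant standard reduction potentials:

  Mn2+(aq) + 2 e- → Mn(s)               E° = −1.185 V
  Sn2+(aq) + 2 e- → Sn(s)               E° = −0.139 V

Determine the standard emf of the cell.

The Sn²⁺/Sn couple has the higher E°, so Sn ion is reduced (cathode) and Mn is oxidized (anode).
E°cell = E°(cathode) − E°(anode) = −0.139 − (−1.185) = +1.046 V.

+1.046 V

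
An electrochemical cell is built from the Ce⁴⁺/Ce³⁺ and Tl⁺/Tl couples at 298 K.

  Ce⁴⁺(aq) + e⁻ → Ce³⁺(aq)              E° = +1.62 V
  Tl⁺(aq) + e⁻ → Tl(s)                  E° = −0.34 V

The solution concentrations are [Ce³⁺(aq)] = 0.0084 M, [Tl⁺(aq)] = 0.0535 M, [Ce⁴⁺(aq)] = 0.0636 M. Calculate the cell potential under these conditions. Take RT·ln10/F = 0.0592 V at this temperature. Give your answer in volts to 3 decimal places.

+2.087 V

Ce⁴⁺/Ce³⁺ is reduced (cathode, E° = +1.62 V) and Tl⁺/Tl is oxidized (anode).
E°cell = E°cat − E°an = +1.62 − (−0.34) = +1.96 V; n = 1.
For the overall reaction Ce⁴⁺(aq) + Tl(s) → Ce³⁺(aq) + Tl⁺(aq), Q = ([Ce³⁺(aq)]·[Tl⁺(aq)]) / [Ce⁴⁺(aq)] = 0.00707, giving log Q = −2.151.
By the Nernst equation, E = +1.96 − (0.0592/1)·(−2.151) = +2.087 V.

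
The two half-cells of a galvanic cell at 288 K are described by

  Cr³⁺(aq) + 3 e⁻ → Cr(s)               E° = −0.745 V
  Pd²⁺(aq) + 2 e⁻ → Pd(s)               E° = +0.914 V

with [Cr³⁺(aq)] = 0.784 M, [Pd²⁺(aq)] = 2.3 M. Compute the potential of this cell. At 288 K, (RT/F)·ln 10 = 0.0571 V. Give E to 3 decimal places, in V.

+1.671 V

The Pd²⁺/Pd couple has the more positive E°, so it is the cathode; Cr³⁺/Cr is the anode.
E°cell = +0.914 − (−0.745) = +1.659 V, with n = 6 electrons transferred.
For the overall reaction 3 Pd²⁺(aq) + 2 Cr(s) → 3 Pd(s) + 2 Cr³⁺(aq), Q = [Cr³⁺(aq)]^2 / [Pd²⁺(aq)]^3 = 0.0505, giving log Q = −1.297.
Applying E = E° − (RT ln10/nF)·log Q gives +1.659 − (0.0571/6)(−1.297) = +1.671 V.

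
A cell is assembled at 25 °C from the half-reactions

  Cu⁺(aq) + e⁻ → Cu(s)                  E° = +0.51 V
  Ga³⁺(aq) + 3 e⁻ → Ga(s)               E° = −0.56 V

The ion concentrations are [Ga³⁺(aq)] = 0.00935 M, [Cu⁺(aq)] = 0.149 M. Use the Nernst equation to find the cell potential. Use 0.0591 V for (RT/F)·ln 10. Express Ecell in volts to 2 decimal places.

Cu⁺/Cu is reduced (cathode, E° = +0.51 V) and Ga³⁺/Ga is oxidized (anode).
The standard potential is +0.51 − (−0.56) = +1.07 V and the balanced reaction transfers n = 3 electrons.
Balancing gives 3 Cu⁺(aq) + Ga(s) → 3 Cu(s) + Ga³⁺(aq); hence Q = [Ga³⁺(aq)] / [Cu⁺(aq)]^3 = 2.83 (log Q = 0.451).
E = E° − (0.0591/n)·log Q = +1.07 − (0.0591/3)(0.451) = +1.06 V.

+1.06 V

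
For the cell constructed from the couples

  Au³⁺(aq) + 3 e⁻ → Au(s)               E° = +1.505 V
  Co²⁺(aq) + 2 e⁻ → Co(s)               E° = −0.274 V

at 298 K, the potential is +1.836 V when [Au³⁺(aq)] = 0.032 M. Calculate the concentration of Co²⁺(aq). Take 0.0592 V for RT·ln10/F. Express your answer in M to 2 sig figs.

0.0012 M

With Au³⁺/Au at the cathode and Co²⁺/Co at the anode, E°cell = +1.505 − (−0.274) = +1.779 V (n = 6).
From the Nernst equation, log Q = n(E° − E)/0.0592 = 6·(+1.779 − (+1.836))/0.0592 = −5.777.
The balanced reaction is 2 Au³⁺(aq) + 3 Co(s) → 2 Au(s) + 3 Co²⁺(aq), so Q = [Co²⁺(aq)]^3 / [Au³⁺(aq)]^2.
Isolating [Co²⁺(aq)] in Q = 10^{−5.777} yields log [Co²⁺(aq)] = −2.922, i.e. 0.0012 M.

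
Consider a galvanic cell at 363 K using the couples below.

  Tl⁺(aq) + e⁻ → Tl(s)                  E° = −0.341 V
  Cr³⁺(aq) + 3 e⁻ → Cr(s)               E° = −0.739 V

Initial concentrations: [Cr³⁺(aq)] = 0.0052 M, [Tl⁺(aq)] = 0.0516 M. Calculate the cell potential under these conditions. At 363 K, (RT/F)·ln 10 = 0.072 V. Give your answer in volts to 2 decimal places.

+0.36 V

Tl⁺/Tl is reduced (cathode, E° = −0.341 V) and Cr³⁺/Cr is oxidized (anode).
E°cell = E°cat − E°an = −0.341 − (−0.739) = +0.398 V; n = 3.
For the overall reaction 3 Tl⁺(aq) + Cr(s) → 3 Tl(s) + Cr³⁺(aq), Q = [Cr³⁺(aq)] / [Tl⁺(aq)]^3 = 37.8, giving log Q = 1.578.
By the Nernst equation, E = +0.398 − (0.072/3)·(1.578) = +0.36 V.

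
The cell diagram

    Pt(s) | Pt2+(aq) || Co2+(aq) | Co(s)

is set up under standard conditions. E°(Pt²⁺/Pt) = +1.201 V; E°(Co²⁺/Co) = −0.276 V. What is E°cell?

−1.477 V

By convention the left-hand electrode in cell notation is the anode (oxidation) and the right-hand electrode is the cathode (reduction).
E°cell = E°(right) − E°(left) = −0.276 − (+1.201) = −1.477 V.
The negative sign shows that, as written, the cell would require an external voltage to drive the reaction.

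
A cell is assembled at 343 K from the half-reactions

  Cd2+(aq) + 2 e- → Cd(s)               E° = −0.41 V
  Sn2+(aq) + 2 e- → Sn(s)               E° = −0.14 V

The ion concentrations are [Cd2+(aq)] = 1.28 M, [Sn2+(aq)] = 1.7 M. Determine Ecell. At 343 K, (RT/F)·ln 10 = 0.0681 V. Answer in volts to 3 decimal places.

Since E°(Sn²⁺/Sn) > E°(Cd²⁺/Cd), Sn²⁺/Sn serves as the cathode.
E°cell = −0.14 − (−0.41) = +0.27 V, with n = 2 electrons transferred.
The balanced reaction is Sn2+(aq) + Cd(s) → Sn(s) + Cd2+(aq), so Q = [Cd2+(aq)] / [Sn2+(aq)] = 0.753 and log Q = −0.123.
Applying E = E° − (RT ln10/nF)·log Q gives +0.27 − (0.0681/2)(−0.123) = +0.274 V.

+0.274 V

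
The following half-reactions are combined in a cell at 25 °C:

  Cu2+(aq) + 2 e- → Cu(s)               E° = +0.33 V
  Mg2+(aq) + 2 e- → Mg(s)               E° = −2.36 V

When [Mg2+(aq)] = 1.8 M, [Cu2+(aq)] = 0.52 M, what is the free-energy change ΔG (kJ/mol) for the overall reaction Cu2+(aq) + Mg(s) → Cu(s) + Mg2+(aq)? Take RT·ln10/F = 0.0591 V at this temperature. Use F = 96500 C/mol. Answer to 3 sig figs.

The standard cell potential is +0.33 − (−2.36) = +2.69 V, with n = 2 electrons in the balanced equation.
Here Q = [Mg2+(aq)] / [Cu2+(aq)] = 3.46 (log Q = 0.539), giving E = +2.69 − (0.0591/2)·(0.539) = +2.6741 V.
ΔG = −nFE = −(2)(96500)(+2.6741) J/mol = −516 kJ/mol.

−516 kJ/mol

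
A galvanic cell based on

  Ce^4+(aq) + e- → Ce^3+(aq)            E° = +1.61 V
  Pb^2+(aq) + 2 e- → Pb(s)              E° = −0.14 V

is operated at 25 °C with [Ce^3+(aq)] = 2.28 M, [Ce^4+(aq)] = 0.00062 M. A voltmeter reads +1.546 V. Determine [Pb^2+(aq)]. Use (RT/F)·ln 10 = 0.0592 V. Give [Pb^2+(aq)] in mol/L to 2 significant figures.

The Ce⁴⁺/Ce³⁺ couple has the larger reduction potential, so it is the cathode: E°cell = +1.61 − (−0.14) = +1.75 V and n = 2.
Rearranging E = E° − (0.0592/n)·log Q gives log Q = 2(+1.75 − (+1.546))/0.0592 = 6.892.
The balanced reaction is 2 Ce^4+(aq) + Pb(s) → 2 Ce^3+(aq) + Pb^2+(aq), so Q = ([Ce^3+(aq)]^2·[Pb^2+(aq)]) / [Ce^4+(aq)]^2.
Isolating [Pb^2+(aq)] in Q = 10^{6.892} yields log [Pb^2+(aq)] = −0.239, i.e. 0.58 M.

0.58 M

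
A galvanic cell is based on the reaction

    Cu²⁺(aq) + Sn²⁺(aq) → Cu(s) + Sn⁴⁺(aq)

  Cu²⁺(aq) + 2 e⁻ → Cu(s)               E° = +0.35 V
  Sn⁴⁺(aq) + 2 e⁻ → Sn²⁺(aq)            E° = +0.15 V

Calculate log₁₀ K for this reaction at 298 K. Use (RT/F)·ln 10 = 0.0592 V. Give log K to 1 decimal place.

log K = 6.8

The Cu²⁺/Cu couple is reduced (cathode); E°cell = +0.35 − (+0.15) = +0.20 V with n = 2.
At equilibrium E = 0, so log K = nE°cell / 0.0592 = (2)(+0.20) / 0.0592 = 6.8.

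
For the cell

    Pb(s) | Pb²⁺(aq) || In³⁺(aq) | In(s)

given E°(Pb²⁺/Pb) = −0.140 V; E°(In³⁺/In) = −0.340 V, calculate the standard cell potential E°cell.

By convention the left-hand electrode in cell notation is the anode (oxidation) and the right-hand electrode is the cathode (reduction).
E°cell = E°(right) − E°(left) = −0.340 − (−0.140) = −0.200 V.
The negative sign shows that, as written, the cell would require an external voltage to drive the reaction.

−0.200 V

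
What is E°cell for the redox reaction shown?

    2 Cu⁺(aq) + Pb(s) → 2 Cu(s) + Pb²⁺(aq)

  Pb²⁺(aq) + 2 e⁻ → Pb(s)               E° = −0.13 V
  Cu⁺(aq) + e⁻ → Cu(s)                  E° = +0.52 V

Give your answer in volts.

In the reaction as written, Cu⁺(aq) is reduced (cathode) and Pb²⁺(aq) is produced by oxidation at the anode.
E°cell = E°(cathode) − E°(anode) = +0.52 − (−0.13) = +0.65 V.

+0.65 V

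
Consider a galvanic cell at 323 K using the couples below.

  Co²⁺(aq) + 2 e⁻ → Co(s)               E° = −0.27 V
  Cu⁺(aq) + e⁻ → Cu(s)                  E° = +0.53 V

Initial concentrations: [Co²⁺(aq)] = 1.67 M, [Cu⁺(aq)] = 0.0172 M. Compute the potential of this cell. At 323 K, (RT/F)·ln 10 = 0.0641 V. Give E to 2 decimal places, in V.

Since E°(Cu⁺/Cu) > E°(Co²⁺/Co), Cu⁺/Cu serves as the cathode.
E°cell = E°cat − E°an = +0.53 − (−0.27) = +0.80 V; n = 2.
Balancing gives 2 Cu⁺(aq) + Co(s) → 2 Cu(s) + Co²⁺(aq); hence Q = [Co²⁺(aq)] / [Cu⁺(aq)]^2 = 5.64×10^3 (log Q = 3.752).
E = E° − (0.0641/n)·log Q = +0.80 − (0.0641/2)(3.752) = +0.68 V.

+0.68 V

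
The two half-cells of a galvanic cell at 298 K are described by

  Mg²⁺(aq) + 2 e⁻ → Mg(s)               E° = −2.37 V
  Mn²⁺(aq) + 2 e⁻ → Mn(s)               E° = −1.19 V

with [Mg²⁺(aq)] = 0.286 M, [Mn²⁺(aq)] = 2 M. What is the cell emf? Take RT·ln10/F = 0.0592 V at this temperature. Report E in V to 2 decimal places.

+1.21 V

Since E°(Mn²⁺/Mn) > E°(Mg²⁺/Mg), Mn²⁺/Mn serves as the cathode.
E°cell = E°cat − E°an = −1.19 − (−2.37) = +1.18 V; n = 2.
For the overall reaction Mn²⁺(aq) + Mg(s) → Mn(s) + Mg²⁺(aq), Q = [Mg²⁺(aq)] / [Mn²⁺(aq)] = 0.143, giving log Q = −0.845.
E = E° − (0.0592/n)·log Q = +1.18 − (0.0592/2)(−0.845) = +1.21 V.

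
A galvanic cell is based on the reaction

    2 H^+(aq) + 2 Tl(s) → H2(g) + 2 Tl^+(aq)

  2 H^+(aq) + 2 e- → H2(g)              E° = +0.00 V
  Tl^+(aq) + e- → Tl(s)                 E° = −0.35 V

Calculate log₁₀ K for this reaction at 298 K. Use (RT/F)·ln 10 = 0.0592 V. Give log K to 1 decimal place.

log K = 11.8

The 2H⁺/H₂ couple is reduced (cathode); E°cell = +0.00 − (−0.35) = +0.35 V with n = 2.
At equilibrium E = 0, so log K = nE°cell / 0.0592 = (2)(+0.35) / 0.0592 = 11.8.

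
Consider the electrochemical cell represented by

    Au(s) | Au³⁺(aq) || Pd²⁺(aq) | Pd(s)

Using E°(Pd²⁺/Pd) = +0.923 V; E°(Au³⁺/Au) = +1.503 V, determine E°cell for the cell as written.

−0.580 V

By convention the left-hand electrode in cell notation is the anode (oxidation) and the right-hand electrode is the cathode (reduction).
E°cell = E°(right) − E°(left) = +0.923 − (+1.503) = −0.580 V.
The negative sign shows that, as written, the cell would require an external voltage to drive the reaction.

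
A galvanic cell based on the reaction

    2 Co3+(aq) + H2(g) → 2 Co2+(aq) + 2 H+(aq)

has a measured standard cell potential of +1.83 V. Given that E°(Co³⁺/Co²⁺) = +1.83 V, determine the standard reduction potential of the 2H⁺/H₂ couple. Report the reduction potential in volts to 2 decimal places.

In the reaction as written the Co³⁺/Co²⁺ couple is reduced (cathode) and 2H⁺/H₂ is oxidized (anode), so E°cell = E°(Co³⁺/Co²⁺) − E°(2H⁺/H₂).
E°(2H⁺/H₂) = E°(cathode) − E°cell = +1.83 − (+1.83) = +0.00 V.

+0.00 V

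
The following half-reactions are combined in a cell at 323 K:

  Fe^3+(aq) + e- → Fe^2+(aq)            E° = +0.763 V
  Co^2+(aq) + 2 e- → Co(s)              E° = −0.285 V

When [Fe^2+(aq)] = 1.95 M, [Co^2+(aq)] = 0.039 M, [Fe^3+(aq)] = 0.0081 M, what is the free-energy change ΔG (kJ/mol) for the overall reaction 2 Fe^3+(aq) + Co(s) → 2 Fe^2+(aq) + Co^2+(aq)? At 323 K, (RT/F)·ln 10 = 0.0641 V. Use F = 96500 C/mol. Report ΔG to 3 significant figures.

E°cell = +0.763 − (−0.285) = +1.048 V; the balanced reaction transfers n = 2 electrons.
The reaction quotient is ([Fe^2+(aq)]^2·[Co^2+(aq)]) / [Fe^3+(aq)]^2 = 2.26×10^3; by Nernst, E = +1.048 − (0.0641/2)(3.354) = +0.9405 V.
Then ΔG = −nFE = −2 × 96500 × +0.9405 J/mol = −182 kJ/mol.

−182 kJ/mol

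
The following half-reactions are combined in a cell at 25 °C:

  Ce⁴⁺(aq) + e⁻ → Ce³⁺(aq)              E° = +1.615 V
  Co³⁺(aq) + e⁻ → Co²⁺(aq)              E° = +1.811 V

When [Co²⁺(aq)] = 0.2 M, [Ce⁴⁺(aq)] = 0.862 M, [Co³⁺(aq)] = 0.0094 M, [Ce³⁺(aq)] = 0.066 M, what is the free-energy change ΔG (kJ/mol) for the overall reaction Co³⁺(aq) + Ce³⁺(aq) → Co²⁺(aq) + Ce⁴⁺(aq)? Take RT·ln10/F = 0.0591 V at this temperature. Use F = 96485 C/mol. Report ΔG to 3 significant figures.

With Co³⁺/Co²⁺ reduced at the cathode, E°cell = +1.811 − (+1.615) = +0.196 V and n = 1.
The reaction quotient is ([Co²⁺(aq)]·[Ce⁴⁺(aq)]) / ([Co³⁺(aq)]·[Ce³⁺(aq)]) = 278; by Nernst, E = +0.196 − (0.0591/1)(2.444) = +0.0516 V.
ΔG = −nFE = −(1)(96485)(+0.0516) J/mol = −4.98 kJ/mol.

−4.98 kJ/mol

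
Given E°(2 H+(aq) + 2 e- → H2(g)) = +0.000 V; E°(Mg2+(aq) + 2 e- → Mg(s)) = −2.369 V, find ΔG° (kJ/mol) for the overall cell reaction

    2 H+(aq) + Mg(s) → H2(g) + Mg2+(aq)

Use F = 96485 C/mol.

In the reaction as written H+(aq) is reduced, so the 2H⁺/H₂ couple is the cathode and Mg²⁺/Mg is the anode.
E°cell = +0.000 − (−2.369) = +2.369 V; balancing electrons gives n = 2.
ΔG° = −nFE°cell = −(2)(96485)(+2.369) J/mol = −457 kJ/mol.

−457 kJ/mol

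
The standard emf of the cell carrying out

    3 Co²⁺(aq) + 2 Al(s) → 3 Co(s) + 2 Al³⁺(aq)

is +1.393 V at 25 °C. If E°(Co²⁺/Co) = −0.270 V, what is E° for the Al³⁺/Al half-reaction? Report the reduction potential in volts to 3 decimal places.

In the reaction as written the Co²⁺/Co couple is reduced (cathode) and Al³⁺/Al is oxidized (anode), so E°cell = E°(Co²⁺/Co) − E°(Al³⁺/Al).
E°(Al³⁺/Al) = E°(cathode) − E°cell = −0.270 − (+1.393) = −1.663 V.

−1.663 V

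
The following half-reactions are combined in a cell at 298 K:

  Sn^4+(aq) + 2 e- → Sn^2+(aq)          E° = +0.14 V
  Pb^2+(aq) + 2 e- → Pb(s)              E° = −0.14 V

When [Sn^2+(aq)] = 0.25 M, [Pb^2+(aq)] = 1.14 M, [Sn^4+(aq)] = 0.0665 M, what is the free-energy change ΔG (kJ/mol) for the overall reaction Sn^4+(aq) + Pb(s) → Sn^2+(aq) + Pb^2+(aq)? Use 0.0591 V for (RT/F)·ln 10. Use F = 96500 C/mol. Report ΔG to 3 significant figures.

−50.4 kJ/mol

With Sn⁴⁺/Sn²⁺ reduced at the cathode, E°cell = +0.14 − (−0.14) = +0.28 V and n = 2.
Q = ([Sn^2+(aq)]·[Pb^2+(aq)]) / [Sn^4+(aq)] = 4.29, so log Q = 0.632 and E = +0.28 − (0.0591/2)(0.632) = +0.2613 V.
Finally ΔG = −nFE = −(2)(96500 C/mol)(+0.2613 V) = −50.4 kJ/mol.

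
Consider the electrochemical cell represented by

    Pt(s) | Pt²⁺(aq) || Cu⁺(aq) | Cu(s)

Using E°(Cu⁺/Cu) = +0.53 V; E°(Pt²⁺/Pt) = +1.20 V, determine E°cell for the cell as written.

−0.67 V

By convention the left-hand electrode in cell notation is the anode (oxidation) and the right-hand electrode is the cathode (reduction).
E°cell = E°(right) − E°(left) = +0.53 − (+1.20) = −0.67 V.
The negative sign shows that, as written, the cell would require an external voltage to drive the reaction.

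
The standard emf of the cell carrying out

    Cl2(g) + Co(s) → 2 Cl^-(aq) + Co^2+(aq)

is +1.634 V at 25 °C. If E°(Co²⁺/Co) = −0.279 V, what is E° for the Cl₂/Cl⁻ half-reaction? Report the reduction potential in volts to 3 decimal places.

+1.355 V

In the reaction as written the Cl₂/Cl⁻ couple is reduced (cathode) and Co²⁺/Co is oxidized (anode), so E°cell = E°(Cl₂/Cl⁻) − E°(Co²⁺/Co).
E°(Cl₂/Cl⁻) = E°cell + E°(anode) = +1.634 + (−0.279) = +1.355 V.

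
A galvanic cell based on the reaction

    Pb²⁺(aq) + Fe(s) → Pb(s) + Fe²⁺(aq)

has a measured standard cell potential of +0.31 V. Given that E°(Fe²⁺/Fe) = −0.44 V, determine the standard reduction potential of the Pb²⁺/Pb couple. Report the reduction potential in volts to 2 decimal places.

−0.13 V

In the reaction as written the Pb²⁺/Pb couple is reduced (cathode) and Fe²⁺/Fe is oxidized (anode), so E°cell = E°(Pb²⁺/Pb) − E°(Fe²⁺/Fe).
E°(Pb²⁺/Pb) = E°cell + E°(anode) = +0.31 + (−0.44) = −0.13 V.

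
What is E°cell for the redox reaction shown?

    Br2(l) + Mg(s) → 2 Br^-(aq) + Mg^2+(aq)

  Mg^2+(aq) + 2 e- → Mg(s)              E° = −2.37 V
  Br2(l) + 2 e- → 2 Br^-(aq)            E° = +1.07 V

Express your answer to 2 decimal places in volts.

+3.44 V

In the reaction as written, Br2(l) is reduced (cathode) and Mg^2+(aq) is produced by oxidation at the anode.
E°cell = E°(cathode) − E°(anode) = +1.07 − (−2.37) = +3.44 V.
The positive value indicates the reaction is spontaneous as written.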